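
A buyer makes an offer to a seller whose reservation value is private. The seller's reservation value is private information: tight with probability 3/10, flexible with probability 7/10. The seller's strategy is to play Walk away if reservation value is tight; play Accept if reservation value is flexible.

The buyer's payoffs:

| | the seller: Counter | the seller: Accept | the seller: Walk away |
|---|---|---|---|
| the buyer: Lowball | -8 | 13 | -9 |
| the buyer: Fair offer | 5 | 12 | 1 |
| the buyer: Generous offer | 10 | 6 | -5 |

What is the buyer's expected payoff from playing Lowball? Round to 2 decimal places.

6.40

E[Lowball] = 3/10·(-9) + 7/10·13 = (-27/10) + 91/10 = 32/5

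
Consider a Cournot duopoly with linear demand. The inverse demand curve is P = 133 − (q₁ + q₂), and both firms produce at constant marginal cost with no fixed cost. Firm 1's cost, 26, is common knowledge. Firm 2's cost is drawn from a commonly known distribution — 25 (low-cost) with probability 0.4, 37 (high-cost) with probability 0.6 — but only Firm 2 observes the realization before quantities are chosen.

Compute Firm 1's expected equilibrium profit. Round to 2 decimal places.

1423.80

Firm 2 with cost c maximizes (133 − (q₁+q₂) − c)·q₂, giving q₂(c) = (133 − c − q₁)/2.
E[c₂] = 0.4·25 + 0.6·37 = 32.2
Firm 1's FOC against E[q₂] yields q₁ = (133 − 2·26 + E[c₂])/3 = (133 − 52 + 32.2)/3 = 37.7333.
E[P] = 133 − (q₁ + E[q₂]) = 63.7333; Firm 1's expected profit = (E[P] − 26)·q₁ = (63.7333 − 26)·37.7333 = 1423.8.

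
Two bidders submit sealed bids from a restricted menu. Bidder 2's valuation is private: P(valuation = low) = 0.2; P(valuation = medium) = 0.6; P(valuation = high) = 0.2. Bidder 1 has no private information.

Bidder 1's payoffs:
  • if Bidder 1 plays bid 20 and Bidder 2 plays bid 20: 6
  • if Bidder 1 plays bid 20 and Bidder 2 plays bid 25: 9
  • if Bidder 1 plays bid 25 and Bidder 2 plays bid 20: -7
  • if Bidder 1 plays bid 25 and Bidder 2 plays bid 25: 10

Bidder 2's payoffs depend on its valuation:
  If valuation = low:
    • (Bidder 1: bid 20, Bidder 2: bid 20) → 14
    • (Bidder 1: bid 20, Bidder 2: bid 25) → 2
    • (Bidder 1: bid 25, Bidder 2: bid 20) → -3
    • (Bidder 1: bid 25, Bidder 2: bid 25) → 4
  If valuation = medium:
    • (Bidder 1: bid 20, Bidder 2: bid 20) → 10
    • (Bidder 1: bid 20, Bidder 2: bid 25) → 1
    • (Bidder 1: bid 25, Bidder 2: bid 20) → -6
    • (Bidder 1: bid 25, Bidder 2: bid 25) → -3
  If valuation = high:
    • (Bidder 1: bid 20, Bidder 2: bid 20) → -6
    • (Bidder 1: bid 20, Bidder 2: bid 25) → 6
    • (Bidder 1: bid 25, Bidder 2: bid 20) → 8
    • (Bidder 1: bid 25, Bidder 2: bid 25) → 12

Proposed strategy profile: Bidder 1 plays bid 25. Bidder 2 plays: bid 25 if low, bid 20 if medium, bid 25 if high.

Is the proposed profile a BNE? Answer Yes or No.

Bidder 1 plays bid 25: E[bid 25] = 0.2·(10) + 0.6·(-7) + 0.2·(10) = -0.2; E[bid 20] = 7.2. Not best-responding. ✗
Bidder 2 (valuation low), facing bid 25: bid 20 gives -3, bid 25 gives 4. Proposed bid 25 is best. ✓
Bidder 2 (valuation medium), facing bid 25: bid 20 gives -6, bid 25 gives -3. Proposed bid 20 is not best — profitable deviation exists. ✗
Bidder 2 (valuation high), facing bid 25: bid 20 gives 8, bid 25 gives 12. Proposed bid 25 is best. ✓

No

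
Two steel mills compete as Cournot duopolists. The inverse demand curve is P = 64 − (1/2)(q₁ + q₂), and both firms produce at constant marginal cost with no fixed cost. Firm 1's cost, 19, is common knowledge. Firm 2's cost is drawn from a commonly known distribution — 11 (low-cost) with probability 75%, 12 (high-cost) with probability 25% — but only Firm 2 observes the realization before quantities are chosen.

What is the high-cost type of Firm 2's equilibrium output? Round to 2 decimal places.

Each type of Firm 2 best-responds to q₁; Firm 1 best-responds to the expected q₂ over Firm 2's types.
Firm 2 with cost c maximizes (64 − (1/2)(q₁+q₂) − c)·q₂, giving q₂(c) = (64 − c − (1/2)q₁).
E[c₂] = 0.75·11 + 0.25·12 = 11.25
Firm 1's FOC against E[q₂] yields q₁ = (64 − 2·19 + E[c₂])/(3/2) = (64 − 38 + 11.25)/(3/2) = 24.8333.
q₂(high-cost) = (64 − 12 − (1/2)·24.8333) = 39.5833.

39.58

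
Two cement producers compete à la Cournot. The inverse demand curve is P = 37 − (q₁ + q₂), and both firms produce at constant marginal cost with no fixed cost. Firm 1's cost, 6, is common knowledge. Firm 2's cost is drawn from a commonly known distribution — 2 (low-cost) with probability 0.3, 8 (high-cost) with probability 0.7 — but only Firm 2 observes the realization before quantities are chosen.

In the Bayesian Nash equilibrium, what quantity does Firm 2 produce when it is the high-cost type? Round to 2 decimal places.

9.30

Type-c best response for Firm 2: q₂(c) = (37 − c)/2 − q₁/2.
Firm 1 maximizes expected profit; its first-order condition is 37 − 2q₁ − E[q₂] − 6 = 0.
Substituting E[q₂] and solving: E[c₂] = 6.2, so q₁ = (37 − 2·6 + 6.2)/3 = 10.4.
q₂(high-cost) = (37 − 8 − 10.4)/2 = 9.3.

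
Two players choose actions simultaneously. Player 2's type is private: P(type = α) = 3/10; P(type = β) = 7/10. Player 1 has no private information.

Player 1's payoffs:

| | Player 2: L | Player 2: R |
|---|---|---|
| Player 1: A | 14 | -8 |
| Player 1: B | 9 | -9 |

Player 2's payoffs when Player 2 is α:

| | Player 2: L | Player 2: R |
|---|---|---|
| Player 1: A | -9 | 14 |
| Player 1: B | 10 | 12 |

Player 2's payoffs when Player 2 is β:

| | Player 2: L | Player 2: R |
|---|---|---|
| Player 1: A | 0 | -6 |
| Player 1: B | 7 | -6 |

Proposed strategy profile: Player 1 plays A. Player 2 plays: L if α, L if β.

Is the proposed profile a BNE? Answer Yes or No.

Player 1 plays A: E[A] = 3/10·(14) + 7/10·(14) = 14; E[B] = 9. Best-responding. ✓
Player 2 (type α), facing A: L gives -9, R gives 14. Proposed L is not best — profitable deviation exists. ✗
Player 2 (type β), facing A: L gives 0, R gives -6. Proposed L is best. ✓

No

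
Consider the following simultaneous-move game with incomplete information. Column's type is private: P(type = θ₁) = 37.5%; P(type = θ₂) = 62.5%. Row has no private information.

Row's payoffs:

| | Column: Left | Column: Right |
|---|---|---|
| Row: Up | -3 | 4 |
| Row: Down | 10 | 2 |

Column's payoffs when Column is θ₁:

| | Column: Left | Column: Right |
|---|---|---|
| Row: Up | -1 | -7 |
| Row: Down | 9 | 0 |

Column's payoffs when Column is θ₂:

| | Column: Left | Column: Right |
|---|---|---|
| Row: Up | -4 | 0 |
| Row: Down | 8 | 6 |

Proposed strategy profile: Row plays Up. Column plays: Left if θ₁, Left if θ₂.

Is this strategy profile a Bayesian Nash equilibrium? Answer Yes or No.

No

A profile is a BNE iff every type of every player is best-responding given beliefs about the other side.
Row plays Up: E[Up] = 0.375·(-3) + 0.625·(-3) = -3; E[Down] = 10. Not best-responding. ✗
Column (type θ₁), facing Up: Left gives -1, Right gives -7. Proposed Left is best. ✓
Column (type θ₂), facing Up: Left gives -4, Right gives 0. Proposed Left is not best — profitable deviation exists. ✗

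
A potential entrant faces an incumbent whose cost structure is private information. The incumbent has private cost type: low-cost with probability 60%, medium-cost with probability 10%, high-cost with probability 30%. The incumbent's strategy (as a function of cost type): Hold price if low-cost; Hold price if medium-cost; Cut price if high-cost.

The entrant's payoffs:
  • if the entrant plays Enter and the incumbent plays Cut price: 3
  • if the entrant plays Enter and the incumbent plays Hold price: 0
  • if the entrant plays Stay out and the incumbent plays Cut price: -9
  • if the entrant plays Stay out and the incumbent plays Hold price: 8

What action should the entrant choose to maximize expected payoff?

Compute the entrant's expected payoff for each action, taking the expectation over the incumbent's type.
E[Enter] = 0.6·(0) + 0.1·(0) + 0.3·(3) = 0.9
E[Stay out] = 0.6·(8) + 0.1·(8) + 0.3·(-9) = 2.9
Best response: Stay out (2.9 is the largest).

Stay out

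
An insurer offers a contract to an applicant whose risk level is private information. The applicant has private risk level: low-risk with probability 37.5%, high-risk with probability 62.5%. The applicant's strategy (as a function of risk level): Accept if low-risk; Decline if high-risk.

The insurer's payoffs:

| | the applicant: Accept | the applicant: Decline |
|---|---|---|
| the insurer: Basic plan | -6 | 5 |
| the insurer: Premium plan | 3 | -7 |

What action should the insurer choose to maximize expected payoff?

Basic plan

Compute the insurer's expected payoff for each action, taking the expectation over the applicant's type.
E[Basic plan] = 0.375·(-6) + 0.625·(5) = 0.875
E[Premium plan] = 0.375·(3) + 0.625·(-7) = -3.25
Best response: Basic plan (0.875 is the largest).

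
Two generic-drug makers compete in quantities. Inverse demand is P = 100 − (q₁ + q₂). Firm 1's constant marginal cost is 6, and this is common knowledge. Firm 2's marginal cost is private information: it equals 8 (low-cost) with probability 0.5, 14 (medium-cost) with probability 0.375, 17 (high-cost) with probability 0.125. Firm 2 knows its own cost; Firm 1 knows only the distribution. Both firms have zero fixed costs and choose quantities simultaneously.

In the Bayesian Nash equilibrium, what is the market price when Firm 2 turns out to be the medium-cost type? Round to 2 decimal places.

40.44

Type-c best response for Firm 2: q₂(c) = (100 − c)/2 − q₁/2.
Firm 1 maximizes expected profit; its first-order condition is 100 − 2q₁ − E[q₂] − 6 = 0.
Substituting E[q₂] and solving: E[c₂] = 11.375, so q₁ = (100 − 2·6 + 11.375)/3 = 33.125.
q₂(medium-cost) = 26.4375, so P = 100 − (33.125 + 26.4375) = 40.4375.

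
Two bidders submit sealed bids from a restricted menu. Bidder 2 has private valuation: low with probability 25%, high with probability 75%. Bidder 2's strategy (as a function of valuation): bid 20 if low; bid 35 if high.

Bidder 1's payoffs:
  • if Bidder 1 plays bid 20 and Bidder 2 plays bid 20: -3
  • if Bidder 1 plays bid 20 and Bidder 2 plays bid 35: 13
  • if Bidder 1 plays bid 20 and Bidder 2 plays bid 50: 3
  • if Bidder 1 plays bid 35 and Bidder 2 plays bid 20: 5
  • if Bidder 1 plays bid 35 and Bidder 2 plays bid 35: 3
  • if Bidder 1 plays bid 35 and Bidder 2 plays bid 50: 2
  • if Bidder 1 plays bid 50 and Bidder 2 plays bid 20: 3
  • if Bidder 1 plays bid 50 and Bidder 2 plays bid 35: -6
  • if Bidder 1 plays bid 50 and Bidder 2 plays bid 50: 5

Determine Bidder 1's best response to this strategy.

E[bid 20] = 0.25·(-3) + 0.75·(13) = 9
E[bid 35] = 0.25·(5) + 0.75·(3) = 3.5
E[bid 50] = 0.25·(3) + 0.75·(-6) = -3.75
Best response: bid 20 (9 is the largest).

bid 20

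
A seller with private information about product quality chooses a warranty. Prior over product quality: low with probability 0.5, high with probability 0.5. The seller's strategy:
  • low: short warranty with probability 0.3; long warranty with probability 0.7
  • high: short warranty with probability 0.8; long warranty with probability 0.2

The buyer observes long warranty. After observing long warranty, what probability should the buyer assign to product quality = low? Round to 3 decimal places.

0.778

Apply Bayes' rule using the sender's strategy as the likelihood.
P(long warranty) = 0.5·0.7 + 0.5·0.2 = 0.45
P(low | long warranty) = (0.5·0.7) / 0.45 = 0.35 / 0.45 = 0.777778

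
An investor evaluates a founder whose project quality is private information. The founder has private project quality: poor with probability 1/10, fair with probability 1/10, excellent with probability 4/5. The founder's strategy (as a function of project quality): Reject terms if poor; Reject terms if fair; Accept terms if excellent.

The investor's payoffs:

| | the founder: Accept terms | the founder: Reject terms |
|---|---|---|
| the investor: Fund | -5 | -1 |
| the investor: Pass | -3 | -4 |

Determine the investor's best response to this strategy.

E[Fund] = 1/10·(-1) + 1/10·(-1) + 4/5·(-5) = -21/5
E[Pass] = 1/10·(-4) + 1/10·(-4) + 4/5·(-3) = -16/5
Best response: Pass (-16/5 is the largest).

Pass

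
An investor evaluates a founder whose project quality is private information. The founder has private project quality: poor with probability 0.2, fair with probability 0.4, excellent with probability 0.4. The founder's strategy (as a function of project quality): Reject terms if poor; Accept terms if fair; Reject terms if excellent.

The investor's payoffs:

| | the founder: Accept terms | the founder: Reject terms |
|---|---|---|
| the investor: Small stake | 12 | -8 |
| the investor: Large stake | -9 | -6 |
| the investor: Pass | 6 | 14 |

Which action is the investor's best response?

Pass

E[Small stake] = 0.2·(-8) + 0.4·(12) + 0.4·(-8) = 0
E[Large stake] = 0.2·(-6) + 0.4·(-9) + 0.4·(-6) = -7.2
E[Pass] = 0.2·(14) + 0.4·(6) + 0.4·(14) = 10.8
Best response: Pass (10.8 is the largest).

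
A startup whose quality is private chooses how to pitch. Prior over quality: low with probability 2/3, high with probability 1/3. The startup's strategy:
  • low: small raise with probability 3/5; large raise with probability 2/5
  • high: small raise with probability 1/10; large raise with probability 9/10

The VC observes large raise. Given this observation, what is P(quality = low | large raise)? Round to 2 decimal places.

0.47

P(large raise) = (2/3)·(2/5) + (1/3)·(9/10) = 17/30
P(low | large raise) = ((2/3)·(2/5)) / (17/30) = (4/15) / (17/30) = 8/17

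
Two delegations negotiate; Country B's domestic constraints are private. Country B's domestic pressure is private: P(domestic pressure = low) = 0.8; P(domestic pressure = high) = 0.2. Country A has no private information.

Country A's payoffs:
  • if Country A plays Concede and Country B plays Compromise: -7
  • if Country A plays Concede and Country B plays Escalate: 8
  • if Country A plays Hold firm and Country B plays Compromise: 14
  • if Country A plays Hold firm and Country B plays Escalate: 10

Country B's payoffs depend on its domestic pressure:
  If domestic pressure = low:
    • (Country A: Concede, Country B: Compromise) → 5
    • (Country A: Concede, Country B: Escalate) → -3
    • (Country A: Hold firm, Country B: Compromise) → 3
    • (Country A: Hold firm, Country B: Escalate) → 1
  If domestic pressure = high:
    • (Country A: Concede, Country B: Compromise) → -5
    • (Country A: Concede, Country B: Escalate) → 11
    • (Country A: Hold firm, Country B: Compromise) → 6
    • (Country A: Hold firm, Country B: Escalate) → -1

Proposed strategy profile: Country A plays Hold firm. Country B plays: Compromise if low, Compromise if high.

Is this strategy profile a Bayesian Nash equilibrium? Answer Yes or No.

A profile is a BNE iff every type of every player is best-responding given beliefs about the other side.
Country A plays Hold firm: E[Hold firm] = 0.8·(14) + 0.2·(14) = 14; E[Concede] = -7. Best-responding. ✓
Country B (domestic pressure low), facing Hold firm: Compromise gives 3, Escalate gives 1. Proposed Compromise is best. ✓
Country B (domestic pressure high), facing Hold firm: Compromise gives 6, Escalate gives -1. Proposed Compromise is best. ✓

Yes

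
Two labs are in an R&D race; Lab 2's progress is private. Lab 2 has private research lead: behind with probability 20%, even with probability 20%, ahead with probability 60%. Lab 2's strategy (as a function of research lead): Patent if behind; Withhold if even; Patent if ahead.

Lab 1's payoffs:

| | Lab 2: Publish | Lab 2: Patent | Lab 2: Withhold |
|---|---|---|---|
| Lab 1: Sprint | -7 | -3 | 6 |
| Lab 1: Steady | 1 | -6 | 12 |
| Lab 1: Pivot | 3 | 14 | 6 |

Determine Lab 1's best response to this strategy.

Pivot

Compute Lab 1's expected payoff for each action, taking the expectation over Lab 2's type.
E[Sprint] = 0.2·(-3) + 0.2·(6) + 0.6·(-3) = -1.2
E[Steady] = 0.2·(-6) + 0.2·(12) + 0.6·(-6) = -2.4
E[Pivot] = 0.2·(14) + 0.2·(6) + 0.6·(14) = 12.4
Best response: Pivot (12.4 is the largest).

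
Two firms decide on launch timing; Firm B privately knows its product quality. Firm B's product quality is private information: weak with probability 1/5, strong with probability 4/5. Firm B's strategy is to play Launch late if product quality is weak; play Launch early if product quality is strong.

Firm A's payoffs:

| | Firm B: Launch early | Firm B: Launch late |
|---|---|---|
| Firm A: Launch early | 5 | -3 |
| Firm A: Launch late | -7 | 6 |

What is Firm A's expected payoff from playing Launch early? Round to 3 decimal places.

3.400

Take the expectation over Firm B's product quality, weighting each type's action by its prior probability.
E[Launch early] = 1/5·(-3) + 4/5·5 = (-3/5) + 4 = 17/5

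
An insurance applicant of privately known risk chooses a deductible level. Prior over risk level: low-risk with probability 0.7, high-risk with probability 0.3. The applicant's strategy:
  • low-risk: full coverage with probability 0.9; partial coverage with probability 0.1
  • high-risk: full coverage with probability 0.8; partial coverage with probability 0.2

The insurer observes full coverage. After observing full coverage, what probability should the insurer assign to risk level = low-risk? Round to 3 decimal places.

0.724

Apply Bayes' rule using the sender's strategy as the likelihood.
P(full coverage) = 0.7·0.9 + 0.3·0.8 = 0.87
P(low-risk | full coverage) = (0.7·0.9) / 0.87 = 0.63 / 0.87 = 0.724138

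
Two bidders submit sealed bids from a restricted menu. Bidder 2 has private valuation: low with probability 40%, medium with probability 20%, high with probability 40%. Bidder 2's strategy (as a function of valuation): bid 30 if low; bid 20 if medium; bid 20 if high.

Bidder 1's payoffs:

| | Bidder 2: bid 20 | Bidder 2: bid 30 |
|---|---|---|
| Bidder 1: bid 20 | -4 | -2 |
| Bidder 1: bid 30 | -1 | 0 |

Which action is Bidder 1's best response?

E[bid 20] = 0.4·(-2) + 0.2·(-4) + 0.4·(-4) = -3.2
E[bid 30] = 0.4·(0) + 0.2·(-1) + 0.4·(-1) = -0.6
Best response: bid 30 (-0.6 is the largest).

bid 30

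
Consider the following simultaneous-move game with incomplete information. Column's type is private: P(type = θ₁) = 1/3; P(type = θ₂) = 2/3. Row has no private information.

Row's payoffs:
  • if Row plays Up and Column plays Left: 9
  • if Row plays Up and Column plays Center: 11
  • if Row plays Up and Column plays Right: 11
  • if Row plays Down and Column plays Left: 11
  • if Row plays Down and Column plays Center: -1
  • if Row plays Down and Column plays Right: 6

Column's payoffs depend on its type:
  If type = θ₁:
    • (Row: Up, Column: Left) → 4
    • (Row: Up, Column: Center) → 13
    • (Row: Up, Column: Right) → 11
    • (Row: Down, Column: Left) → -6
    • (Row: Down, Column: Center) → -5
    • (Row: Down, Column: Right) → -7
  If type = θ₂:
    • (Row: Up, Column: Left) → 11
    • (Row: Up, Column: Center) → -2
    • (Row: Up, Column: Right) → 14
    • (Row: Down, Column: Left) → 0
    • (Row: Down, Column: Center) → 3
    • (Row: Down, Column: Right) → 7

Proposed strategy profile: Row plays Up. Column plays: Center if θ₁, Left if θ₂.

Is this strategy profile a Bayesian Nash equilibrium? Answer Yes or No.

A profile is a BNE iff every type of every player is best-responding given beliefs about the other side.
Row plays Up: E[Up] = 1/3·(11) + 2/3·(9) = 29/3; E[Down] = 7. Best-responding. ✓
Column (type θ₁), facing Up: Left gives 4, Center gives 13, Right gives 11. Proposed Center is best. ✓
Column (type θ₂), facing Up: Left gives 11, Center gives -2, Right gives 14. Proposed Left is not best — profitable deviation exists. ✗

No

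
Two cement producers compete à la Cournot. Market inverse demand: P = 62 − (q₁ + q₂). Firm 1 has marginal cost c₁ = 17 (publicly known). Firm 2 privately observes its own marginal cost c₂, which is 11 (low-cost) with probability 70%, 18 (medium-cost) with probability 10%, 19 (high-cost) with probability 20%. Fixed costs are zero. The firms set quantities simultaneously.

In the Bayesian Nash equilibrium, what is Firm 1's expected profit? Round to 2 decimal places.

Firm 2 with cost c maximizes (62 − (q₁+q₂) − c)·q₂, giving q₂(c) = (62 − c − q₁)/2.
E[c₂] = 0.7·11 + 0.1·18 + 0.2·19 = 13.3
Firm 1's FOC against E[q₂] yields q₁ = (62 − 2·17 + E[c₂])/3 = (62 − 34 + 13.3)/3 = 13.7667.
E[P] = 62 − (q₁ + E[q₂]) = 30.7667; Firm 1's expected profit = (E[P] − 17)·q₁ = (30.7667 − 17)·13.7667 = 189.521.

189.52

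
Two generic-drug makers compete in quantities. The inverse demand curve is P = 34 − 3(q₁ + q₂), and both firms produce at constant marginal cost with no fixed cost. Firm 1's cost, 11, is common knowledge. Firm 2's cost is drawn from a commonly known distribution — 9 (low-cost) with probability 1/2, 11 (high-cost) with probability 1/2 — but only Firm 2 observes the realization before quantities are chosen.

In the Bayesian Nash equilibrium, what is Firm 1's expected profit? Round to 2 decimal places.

Type-c best response for Firm 2: q₂(c) = (34 − c)/6 − q₁/2.
Firm 1 maximizes expected profit; its first-order condition is 34 − 6q₁ − 3E[q₂] − 11 = 0.
Substituting E[q₂] and solving: E[c₂] = 10, so q₁ = (34 − 2·11 + 10)/9 = 2.44444.
E[P] = 34 − 3·(q₁ + E[q₂]) = 18.3333; Firm 1's expected profit = (E[P] − 11)·q₁ = (18.3333 − 11)·2.44444 = 17.9259.

17.93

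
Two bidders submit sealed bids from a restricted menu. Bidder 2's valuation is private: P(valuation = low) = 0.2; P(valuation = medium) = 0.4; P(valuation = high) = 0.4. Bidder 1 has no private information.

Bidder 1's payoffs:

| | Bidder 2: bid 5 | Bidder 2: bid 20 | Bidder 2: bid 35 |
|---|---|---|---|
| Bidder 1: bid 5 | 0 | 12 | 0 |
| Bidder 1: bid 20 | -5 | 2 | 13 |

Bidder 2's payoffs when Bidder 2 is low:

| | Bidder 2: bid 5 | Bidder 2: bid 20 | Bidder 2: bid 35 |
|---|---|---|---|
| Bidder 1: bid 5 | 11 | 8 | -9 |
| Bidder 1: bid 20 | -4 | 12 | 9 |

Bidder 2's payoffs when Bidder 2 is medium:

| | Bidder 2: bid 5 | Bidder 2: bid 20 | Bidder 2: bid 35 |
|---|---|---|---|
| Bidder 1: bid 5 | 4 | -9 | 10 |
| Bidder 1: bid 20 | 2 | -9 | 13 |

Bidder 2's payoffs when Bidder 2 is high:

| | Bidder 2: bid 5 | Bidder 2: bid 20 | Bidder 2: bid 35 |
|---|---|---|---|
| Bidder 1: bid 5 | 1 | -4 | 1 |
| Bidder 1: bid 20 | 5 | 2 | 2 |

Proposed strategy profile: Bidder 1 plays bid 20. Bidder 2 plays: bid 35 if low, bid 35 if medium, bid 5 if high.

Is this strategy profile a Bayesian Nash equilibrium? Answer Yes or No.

No

A profile is a BNE iff every type of every player is best-responding given beliefs about the other side.
Bidder 1 plays bid 20: E[bid 20] = 0.2·(13) + 0.4·(13) + 0.4·(-5) = 5.8; E[bid 5] = 0. Best-responding. ✓
Bidder 2 (valuation low), facing bid 20: bid 5 gives -4, bid 20 gives 12, bid 35 gives 9. Proposed bid 35 is not best — profitable deviation exists. ✗
Bidder 2 (valuation medium), facing bid 20: bid 5 gives 2, bid 20 gives -9, bid 35 gives 13. Proposed bid 35 is best. ✓
Bidder 2 (valuation high), facing bid 20: bid 5 gives 5, bid 20 gives 2, bid 35 gives 2. Proposed bid 5 is best. ✓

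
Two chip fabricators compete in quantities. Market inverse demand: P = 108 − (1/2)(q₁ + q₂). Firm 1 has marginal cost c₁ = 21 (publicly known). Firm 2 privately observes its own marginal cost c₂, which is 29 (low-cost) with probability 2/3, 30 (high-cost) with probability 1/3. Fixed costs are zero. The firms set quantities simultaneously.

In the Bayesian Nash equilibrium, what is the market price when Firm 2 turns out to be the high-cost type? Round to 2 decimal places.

Type-c best response for Firm 2: q₂(c) = (108 − c) − q₁/2.
Firm 1 maximizes expected profit; its first-order condition is 108 − q₁ − (1/2)E[q₂] − 21 = 0.
Substituting E[q₂] and solving: E[c₂] = 29.3333, so q₁ = (108 − 2·21 + 29.3333)/(3/2) = 63.5556.
q₂(high-cost) = 46.2222, so P = 108 − (1/2)·(63.5556 + 46.2222) = 53.1111.

53.11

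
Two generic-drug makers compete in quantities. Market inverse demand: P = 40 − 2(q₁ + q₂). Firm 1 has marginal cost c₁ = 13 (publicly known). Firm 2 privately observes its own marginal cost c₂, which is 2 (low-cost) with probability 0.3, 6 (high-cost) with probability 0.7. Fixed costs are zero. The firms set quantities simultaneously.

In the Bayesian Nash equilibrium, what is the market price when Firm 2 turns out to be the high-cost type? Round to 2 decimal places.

Type-c best response for Firm 2: q₂(c) = (40 − c)/4 − q₁/2.
Firm 1 maximizes expected profit; its first-order condition is 40 − 4q₁ − 2E[q₂] − 13 = 0.
Substituting E[q₂] and solving: E[c₂] = 4.8, so q₁ = (40 − 2·13 + 4.8)/6 = 3.13333.
q₂(high-cost) = 6.93333, so P = 40 − 2·(3.13333 + 6.93333) = 19.8667.

19.87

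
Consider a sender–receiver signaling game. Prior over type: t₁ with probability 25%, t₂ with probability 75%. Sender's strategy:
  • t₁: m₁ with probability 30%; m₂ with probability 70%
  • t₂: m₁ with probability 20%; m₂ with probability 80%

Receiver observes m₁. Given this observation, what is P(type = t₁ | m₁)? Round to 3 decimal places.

P(m₁) = 0.25·0.3 + 0.75·0.2 = 0.225
P(t₁ | m₁) = (0.25·0.3) / 0.225 = 0.075 / 0.225 = 0.333333

0.333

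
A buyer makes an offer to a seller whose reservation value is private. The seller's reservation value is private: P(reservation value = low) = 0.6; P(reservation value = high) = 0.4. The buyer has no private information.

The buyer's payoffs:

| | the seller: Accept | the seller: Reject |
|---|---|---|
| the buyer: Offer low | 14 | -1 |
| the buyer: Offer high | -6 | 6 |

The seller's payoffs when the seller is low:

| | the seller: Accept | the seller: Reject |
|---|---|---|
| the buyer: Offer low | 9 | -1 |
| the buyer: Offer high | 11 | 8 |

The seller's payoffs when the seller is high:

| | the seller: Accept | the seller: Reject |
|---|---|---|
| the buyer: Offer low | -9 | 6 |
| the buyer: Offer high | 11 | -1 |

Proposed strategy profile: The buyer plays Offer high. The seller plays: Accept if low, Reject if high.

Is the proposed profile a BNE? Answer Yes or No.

No

The buyer plays Offer high: E[Offer high] = 0.6·(-6) + 0.4·(6) = -1.2; E[Offer low] = 8. Not best-responding. ✗
The seller (reservation value low), facing Offer high: Accept gives 11, Reject gives 8. Proposed Accept is best. ✓
The seller (reservation value high), facing Offer high: Accept gives 11, Reject gives -1. Proposed Reject is not best — profitable deviation exists. ✗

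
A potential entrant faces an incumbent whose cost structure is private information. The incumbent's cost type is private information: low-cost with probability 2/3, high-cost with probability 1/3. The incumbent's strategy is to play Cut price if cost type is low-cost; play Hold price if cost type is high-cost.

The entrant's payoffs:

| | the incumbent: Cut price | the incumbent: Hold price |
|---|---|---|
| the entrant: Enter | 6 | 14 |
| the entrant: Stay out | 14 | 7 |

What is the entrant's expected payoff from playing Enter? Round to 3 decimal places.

8.667

Take the expectation over the incumbent's cost type, weighting each type's action by its prior probability.
E[Enter] = 2/3·6 + 1/3·14 = 4 + 14/3 = 26/3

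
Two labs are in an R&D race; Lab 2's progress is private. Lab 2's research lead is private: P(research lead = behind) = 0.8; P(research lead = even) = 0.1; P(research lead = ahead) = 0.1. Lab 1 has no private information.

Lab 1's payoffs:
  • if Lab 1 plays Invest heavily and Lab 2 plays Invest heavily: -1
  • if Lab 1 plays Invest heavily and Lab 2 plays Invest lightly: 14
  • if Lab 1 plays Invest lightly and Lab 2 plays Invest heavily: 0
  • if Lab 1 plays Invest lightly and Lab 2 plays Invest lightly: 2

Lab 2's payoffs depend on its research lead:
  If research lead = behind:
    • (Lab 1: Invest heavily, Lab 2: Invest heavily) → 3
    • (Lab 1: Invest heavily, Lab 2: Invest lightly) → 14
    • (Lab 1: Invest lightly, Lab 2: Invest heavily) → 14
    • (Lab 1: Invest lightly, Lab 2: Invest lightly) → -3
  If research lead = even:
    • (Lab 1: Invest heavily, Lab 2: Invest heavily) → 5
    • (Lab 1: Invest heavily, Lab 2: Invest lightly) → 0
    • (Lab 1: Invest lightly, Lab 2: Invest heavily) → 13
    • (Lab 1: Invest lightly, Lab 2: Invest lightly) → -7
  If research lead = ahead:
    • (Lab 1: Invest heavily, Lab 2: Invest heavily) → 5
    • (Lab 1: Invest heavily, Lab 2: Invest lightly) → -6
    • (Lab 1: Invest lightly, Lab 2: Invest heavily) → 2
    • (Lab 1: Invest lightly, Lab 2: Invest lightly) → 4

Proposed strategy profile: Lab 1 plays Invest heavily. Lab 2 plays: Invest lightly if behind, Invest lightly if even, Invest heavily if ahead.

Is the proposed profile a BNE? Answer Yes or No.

Lab 1 plays Invest heavily: E[Invest heavily] = 0.8·(14) + 0.1·(14) + 0.1·(-1) = 12.5; E[Invest lightly] = 1.8. Best-responding. ✓
Lab 2 (research lead behind), facing Invest heavily: Invest heavily gives 3, Invest lightly gives 14. Proposed Invest lightly is best. ✓
Lab 2 (research lead even), facing Invest heavily: Invest heavily gives 5, Invest lightly gives 0. Proposed Invest lightly is not best — profitable deviation exists. ✗
Lab 2 (research lead ahead), facing Invest heavily: Invest heavily gives 5, Invest lightly gives -6. Proposed Invest heavily is best. ✓

No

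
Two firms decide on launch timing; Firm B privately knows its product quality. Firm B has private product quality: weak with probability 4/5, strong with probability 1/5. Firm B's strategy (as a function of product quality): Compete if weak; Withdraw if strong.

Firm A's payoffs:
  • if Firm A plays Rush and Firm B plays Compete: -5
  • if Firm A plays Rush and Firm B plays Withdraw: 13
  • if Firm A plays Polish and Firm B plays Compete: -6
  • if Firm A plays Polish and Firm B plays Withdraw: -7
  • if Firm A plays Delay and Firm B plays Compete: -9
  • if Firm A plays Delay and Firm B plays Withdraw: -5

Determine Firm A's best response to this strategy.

Compute Firm A's expected payoff for each action, taking the expectation over Firm B's type.
E[Rush] = 4/5·(-5) + 1/5·(13) = -7/5
E[Polish] = 4/5·(-6) + 1/5·(-7) = -31/5
E[Delay] = 4/5·(-9) + 1/5·(-5) = -41/5
Best response: Rush (-7/5 is the largest).

Rush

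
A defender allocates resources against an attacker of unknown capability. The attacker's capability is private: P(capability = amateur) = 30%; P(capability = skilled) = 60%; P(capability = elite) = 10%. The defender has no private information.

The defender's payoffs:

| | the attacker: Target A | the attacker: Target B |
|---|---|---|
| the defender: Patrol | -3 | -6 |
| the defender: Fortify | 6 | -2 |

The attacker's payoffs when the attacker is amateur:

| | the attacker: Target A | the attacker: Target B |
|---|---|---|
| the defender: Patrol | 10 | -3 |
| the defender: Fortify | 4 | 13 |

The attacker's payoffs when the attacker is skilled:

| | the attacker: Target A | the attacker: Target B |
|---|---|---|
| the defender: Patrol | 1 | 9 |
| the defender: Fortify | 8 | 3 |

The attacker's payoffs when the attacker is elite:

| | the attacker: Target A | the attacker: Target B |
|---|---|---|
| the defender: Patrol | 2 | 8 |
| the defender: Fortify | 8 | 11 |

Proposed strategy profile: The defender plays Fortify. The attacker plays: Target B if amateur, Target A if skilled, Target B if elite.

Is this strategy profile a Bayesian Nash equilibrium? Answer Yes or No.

The defender plays Fortify: E[Fortify] = 0.3·(-2) + 0.6·(6) + 0.1·(-2) = 2.8; E[Patrol] = -4.2. Best-responding. ✓
The attacker (capability amateur), facing Fortify: Target A gives 4, Target B gives 13. Proposed Target B is best. ✓
The attacker (capability skilled), facing Fortify: Target A gives 8, Target B gives 3. Proposed Target A is best. ✓
The attacker (capability elite), facing Fortify: Target A gives 8, Target B gives 11. Proposed Target B is best. ✓

Yes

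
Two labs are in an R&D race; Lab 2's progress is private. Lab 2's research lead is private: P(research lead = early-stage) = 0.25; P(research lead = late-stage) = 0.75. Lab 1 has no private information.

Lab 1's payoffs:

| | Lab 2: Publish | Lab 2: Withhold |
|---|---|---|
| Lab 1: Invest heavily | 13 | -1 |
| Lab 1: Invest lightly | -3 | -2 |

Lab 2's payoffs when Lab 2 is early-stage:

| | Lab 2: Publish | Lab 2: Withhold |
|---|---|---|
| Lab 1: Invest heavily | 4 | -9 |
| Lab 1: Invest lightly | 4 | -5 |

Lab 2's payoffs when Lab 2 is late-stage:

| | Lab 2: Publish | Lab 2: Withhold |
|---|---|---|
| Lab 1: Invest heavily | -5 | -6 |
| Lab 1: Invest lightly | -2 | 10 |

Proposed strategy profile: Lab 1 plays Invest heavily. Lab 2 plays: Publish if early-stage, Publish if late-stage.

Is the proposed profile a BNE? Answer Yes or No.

Lab 1 plays Invest heavily: E[Invest heavily] = 0.25·(13) + 0.75·(13) = 13; E[Invest lightly] = -3. Best-responding. ✓
Lab 2 (research lead early-stage), facing Invest heavily: Publish gives 4, Withhold gives -9. Proposed Publish is best. ✓
Lab 2 (research lead late-stage), facing Invest heavily: Publish gives -5, Withhold gives -6. Proposed Publish is best. ✓

Yes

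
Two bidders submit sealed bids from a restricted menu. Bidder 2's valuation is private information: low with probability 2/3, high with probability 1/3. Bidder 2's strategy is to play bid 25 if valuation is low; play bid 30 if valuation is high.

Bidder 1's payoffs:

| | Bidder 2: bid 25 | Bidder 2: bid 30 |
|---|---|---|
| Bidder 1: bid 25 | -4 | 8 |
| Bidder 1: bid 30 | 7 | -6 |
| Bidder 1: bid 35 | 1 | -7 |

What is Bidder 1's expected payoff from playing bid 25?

0

E[bid 25] = 2/3·(-4) + 1/3·8 = (-8/3) + 8/3 = 0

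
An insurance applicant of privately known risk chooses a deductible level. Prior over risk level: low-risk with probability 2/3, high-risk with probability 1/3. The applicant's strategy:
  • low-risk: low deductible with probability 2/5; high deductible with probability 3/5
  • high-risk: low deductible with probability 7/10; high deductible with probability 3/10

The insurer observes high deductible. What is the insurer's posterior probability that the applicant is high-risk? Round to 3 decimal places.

Apply Bayes' rule using the sender's strategy as the likelihood.
P(high deductible) = (2/3)·(3/5) + (1/3)·(3/10) = 1/2
P(high-risk | high deductible) = ((1/3)·(3/10)) / (1/2) = (1/10) / (1/2) = 1/5

0.200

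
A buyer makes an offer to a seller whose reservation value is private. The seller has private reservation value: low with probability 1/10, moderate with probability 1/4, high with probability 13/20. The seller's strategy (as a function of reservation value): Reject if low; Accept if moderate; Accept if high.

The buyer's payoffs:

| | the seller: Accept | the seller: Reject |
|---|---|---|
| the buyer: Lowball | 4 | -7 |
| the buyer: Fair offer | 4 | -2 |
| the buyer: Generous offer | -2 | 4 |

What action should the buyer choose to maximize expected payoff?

Fair offer

Compute the buyer's expected payoff for each action, taking the expectation over the seller's type.
E[Lowball] = 1/10·(-7) + 1/4·(4) + 13/20·(4) = 29/10
E[Fair offer] = 1/10·(-2) + 1/4·(4) + 13/20·(4) = 17/5
E[Generous offer] = 1/10·(4) + 1/4·(-2) + 13/20·(-2) = -7/5
Best response: Fair offer (17/5 is the largest).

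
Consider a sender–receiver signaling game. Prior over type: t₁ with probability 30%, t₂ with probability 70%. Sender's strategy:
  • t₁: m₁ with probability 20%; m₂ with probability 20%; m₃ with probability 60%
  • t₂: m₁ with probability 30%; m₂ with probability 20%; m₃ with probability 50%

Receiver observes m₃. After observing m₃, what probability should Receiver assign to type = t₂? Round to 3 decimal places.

0.660

Apply Bayes' rule using the sender's strategy as the likelihood.
P(m₃) = 0.3·0.6 + 0.7·0.5 = 0.53
P(t₂ | m₃) = (0.7·0.5) / 0.53 = 0.35 / 0.53 = 0.660377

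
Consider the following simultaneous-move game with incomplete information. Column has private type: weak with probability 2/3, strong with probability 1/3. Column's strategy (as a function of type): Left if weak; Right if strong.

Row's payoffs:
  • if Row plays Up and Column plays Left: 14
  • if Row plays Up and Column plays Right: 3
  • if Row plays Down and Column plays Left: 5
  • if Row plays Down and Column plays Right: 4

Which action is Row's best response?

Compute Row's expected payoff for each action, taking the expectation over Column's type.
E[Up] = 2/3·(14) + 1/3·(3) = 31/3
E[Down] = 2/3·(5) + 1/3·(4) = 14/3
Best response: Up (31/3 is the largest).

Up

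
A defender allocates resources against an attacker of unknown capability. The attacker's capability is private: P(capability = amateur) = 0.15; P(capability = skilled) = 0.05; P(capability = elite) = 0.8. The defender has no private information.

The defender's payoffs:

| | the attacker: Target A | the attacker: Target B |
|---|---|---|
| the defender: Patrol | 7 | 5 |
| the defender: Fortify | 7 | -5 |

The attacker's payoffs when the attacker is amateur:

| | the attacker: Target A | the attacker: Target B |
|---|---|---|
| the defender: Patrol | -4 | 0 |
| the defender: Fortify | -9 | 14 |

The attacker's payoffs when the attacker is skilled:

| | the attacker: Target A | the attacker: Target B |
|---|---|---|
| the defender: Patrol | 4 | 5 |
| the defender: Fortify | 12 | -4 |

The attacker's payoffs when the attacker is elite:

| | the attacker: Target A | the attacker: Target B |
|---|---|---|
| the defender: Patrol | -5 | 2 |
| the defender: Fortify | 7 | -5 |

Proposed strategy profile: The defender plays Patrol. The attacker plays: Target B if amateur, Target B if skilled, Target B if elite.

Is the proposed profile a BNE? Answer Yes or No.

A profile is a BNE iff every type of every player is best-responding given beliefs about the other side.
The defender plays Patrol: E[Patrol] = 0.15·(5) + 0.05·(5) + 0.8·(5) = 5; E[Fortify] = -5. Best-responding. ✓
The attacker (capability amateur), facing Patrol: Target A gives -4, Target B gives 0. Proposed Target B is best. ✓
The attacker (capability skilled), facing Patrol: Target A gives 4, Target B gives 5. Proposed Target B is best. ✓
The attacker (capability elite), facing Patrol: Target A gives -5, Target B gives 2. Proposed Target B is best. ✓

Yes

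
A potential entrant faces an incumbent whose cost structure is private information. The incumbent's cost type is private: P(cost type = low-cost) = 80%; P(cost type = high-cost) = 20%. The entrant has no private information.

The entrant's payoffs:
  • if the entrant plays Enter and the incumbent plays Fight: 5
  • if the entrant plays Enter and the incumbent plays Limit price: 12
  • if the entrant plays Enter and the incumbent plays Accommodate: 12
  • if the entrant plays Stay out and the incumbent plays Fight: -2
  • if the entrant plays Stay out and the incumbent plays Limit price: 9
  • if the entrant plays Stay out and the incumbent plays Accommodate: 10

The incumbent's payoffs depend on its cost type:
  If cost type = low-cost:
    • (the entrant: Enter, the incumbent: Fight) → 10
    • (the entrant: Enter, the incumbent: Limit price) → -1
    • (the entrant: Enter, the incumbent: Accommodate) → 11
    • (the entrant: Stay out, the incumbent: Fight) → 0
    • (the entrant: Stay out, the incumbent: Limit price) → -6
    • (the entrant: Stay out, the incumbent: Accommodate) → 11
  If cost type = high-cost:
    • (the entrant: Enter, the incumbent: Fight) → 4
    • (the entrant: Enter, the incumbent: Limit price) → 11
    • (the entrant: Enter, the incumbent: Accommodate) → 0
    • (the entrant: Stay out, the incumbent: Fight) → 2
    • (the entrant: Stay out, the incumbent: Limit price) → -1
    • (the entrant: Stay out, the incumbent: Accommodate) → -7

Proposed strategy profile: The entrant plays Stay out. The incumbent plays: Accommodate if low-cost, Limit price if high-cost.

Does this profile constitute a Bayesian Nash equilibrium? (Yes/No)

The entrant plays Stay out: E[Stay out] = 0.8·(10) + 0.2·(9) = 9.8; E[Enter] = 12. Not best-responding. ✗
The incumbent (cost type low-cost), facing Stay out: Fight gives 0, Limit price gives -6, Accommodate gives 11. Proposed Accommodate is best. ✓
The incumbent (cost type high-cost), facing Stay out: Fight gives 2, Limit price gives -1, Accommodate gives -7. Proposed Limit price is not best — profitable deviation exists. ✗

No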